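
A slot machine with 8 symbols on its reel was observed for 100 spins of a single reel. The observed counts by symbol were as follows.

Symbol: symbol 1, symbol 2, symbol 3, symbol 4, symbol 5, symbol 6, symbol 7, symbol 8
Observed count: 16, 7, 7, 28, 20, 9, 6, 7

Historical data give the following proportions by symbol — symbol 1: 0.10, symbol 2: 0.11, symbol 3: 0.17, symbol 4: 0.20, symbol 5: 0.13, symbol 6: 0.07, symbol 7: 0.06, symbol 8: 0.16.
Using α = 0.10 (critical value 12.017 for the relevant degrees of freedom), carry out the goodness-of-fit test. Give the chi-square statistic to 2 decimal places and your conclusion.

23.54; reject

Expected counts E_i = n·p_i: 100×0.10 = 10, 100×0.11 = 11, 100×0.17 = 17, 100×0.20 = 20, 100×0.13 = 13, 100×0.07 = 7, 100×0.06 = 6, 100×0.16 = 16.
χ² = (16−10)²/10 + (7−11)²/11 + (7−17)²/17 + (28−20)²/20 + (20−13)²/13 + (9−7)²/7 + (6−6)²/6 + (7−16)²/16
   = 3.600 + 1.455 + 5.882 + 3.200 + 3.769 + 0.571 + 0.000 + 5.063
Sum = 23.54
df = 7. Since 23.54 > 12.017, we reject H₀.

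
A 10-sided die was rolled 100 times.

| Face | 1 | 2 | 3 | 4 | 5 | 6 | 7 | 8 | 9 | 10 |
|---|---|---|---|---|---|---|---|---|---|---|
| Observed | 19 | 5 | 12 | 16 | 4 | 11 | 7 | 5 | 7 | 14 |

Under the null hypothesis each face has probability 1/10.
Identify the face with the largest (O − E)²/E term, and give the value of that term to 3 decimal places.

1, 8.100

Expected count for each of the 10 categories: 100/10 = 10.
χ² = (19−10)²/10 + (5−10)²/10 + (12−10)²/10 + (16−10)²/10 + (4−10)²/10 + (11−10)²/10 + (7−10)²/10 + (5−10)²/10 + (7−10)²/10 + (14−10)²/10
   = 8.1000 + 2.5000 + 0.4000 + 3.6000 + 3.6000 + 0.1000 + 0.9000 + 2.5000 + 0.9000 + 1.6000
The largest term is for 1: 8.100.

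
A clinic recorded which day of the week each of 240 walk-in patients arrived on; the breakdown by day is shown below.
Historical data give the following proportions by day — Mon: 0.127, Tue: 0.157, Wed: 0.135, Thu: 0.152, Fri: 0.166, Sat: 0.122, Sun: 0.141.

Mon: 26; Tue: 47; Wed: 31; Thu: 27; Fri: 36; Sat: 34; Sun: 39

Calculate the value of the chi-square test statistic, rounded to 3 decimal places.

7.406

Expected counts E_i = n·p_i: 240×0.127 = 30.48, 240×0.157 = 37.68, 240×0.135 = 32.4, 240×0.152 = 36.48, 240×0.166 = 39.84, 240×0.122 = 29.28, 240×0.141 = 33.84.
χ² = (26−30.48)²/30.48 + (47−37.68)²/37.68 + (31−32.4)²/32.4 + (27−36.48)²/36.48 + (36−39.84)²/39.84 + (34−29.28)²/29.28 + (39−33.84)²/33.84
   = 0.6585 + 2.3053 + 0.0605 + 2.4636 + 0.3701 + 0.7609 + 0.7868
Sum = 7.406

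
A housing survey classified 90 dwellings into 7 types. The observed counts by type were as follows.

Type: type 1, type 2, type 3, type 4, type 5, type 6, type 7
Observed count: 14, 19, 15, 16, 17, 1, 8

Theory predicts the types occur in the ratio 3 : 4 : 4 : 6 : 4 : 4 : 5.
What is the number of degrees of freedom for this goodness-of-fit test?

6

There are k = 7 categories and no parameters were estimated from the data, so df = 7 − 1 = 6.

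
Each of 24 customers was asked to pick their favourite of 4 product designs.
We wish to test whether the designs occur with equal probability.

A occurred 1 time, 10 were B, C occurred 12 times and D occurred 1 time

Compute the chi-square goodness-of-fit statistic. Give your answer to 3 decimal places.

17.000

Under H₀ each category has probability 1/4, so each expected count is 24/4 = 6.
χ² = (1−6)²/6 + (10−6)²/6 + (12−6)²/6 + (1−6)²/6
   = 4.1667 + 2.6667 + 6.0000 + 4.1667
Sum = 17.000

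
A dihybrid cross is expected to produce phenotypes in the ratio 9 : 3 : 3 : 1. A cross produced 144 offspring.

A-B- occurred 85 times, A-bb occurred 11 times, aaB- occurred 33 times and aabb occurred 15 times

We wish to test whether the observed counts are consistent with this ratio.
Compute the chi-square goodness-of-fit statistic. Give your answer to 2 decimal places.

Ratio total = 16. Expected counts: 144×9/16 = 81, 144×3/16 = 27, 144×3/16 = 27, 144×1/16 = 9.
χ² = (85−81)²/81 + (11−27)²/27 + (33−27)²/27 + (15−9)²/9
   = 0.198 + 9.481 + 1.333 + 4.000
Sum = 15.01

15.01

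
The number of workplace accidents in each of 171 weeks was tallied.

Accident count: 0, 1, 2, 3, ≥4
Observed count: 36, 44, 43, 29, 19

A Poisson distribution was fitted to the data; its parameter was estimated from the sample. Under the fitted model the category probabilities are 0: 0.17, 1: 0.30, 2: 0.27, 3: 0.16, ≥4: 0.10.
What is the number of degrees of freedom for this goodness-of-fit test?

There are k = 5 categories and 1 parameter estimated from the data, so df = 5 − 1 − 1 = 3.

3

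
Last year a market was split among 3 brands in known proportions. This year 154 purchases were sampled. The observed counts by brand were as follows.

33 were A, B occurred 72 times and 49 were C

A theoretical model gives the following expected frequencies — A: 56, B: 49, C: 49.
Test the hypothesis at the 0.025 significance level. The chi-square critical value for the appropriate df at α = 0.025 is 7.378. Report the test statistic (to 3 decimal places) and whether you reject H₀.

χ² = (33−56)²/56 + (72−49)²/49 + (49−49)²/49
   = 9.4464 + 10.7959 + 0.0000
Sum = 20.242
df = 2. Since 20.242 > 7.378, we reject H₀.

20.242; reject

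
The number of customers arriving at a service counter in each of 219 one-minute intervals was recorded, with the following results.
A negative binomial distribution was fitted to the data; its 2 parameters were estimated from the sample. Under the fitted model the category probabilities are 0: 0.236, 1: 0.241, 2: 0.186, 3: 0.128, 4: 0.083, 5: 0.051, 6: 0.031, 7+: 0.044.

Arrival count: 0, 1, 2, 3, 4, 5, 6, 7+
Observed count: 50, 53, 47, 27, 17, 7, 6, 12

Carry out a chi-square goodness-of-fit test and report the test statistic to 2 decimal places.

3.36

Expected counts E_i = n·p_i: 219×0.236 = 51.684, 219×0.241 = 52.779, 219×0.186 = 40.734, 219×0.128 = 28.032, 219×0.083 = 18.177, 219×0.051 = 11.169, 219×0.031 = 6.789, 219×0.044 = 9.636.
χ² = (50−51.684)²/51.684 + (53−52.779)²/52.779 + (47−40.734)²/40.734 + (27−28.032)²/28.032 + (17−18.177)²/18.177 + (7−11.169)²/11.169 + (6−6.789)²/6.789 + (12−9.636)²/9.636
   = 0.055 + 0.001 + 0.964 + 0.038 + 0.076 + 1.556 + 0.092 + 0.580
Sum = 3.36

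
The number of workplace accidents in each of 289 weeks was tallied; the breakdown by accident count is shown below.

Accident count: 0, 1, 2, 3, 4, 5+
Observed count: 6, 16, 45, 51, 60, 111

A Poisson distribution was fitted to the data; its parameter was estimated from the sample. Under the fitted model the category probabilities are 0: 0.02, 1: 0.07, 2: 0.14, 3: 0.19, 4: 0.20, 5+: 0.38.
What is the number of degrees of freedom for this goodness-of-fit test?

4

There are k = 6 categories and 1 parameter estimated from the data, so df = 6 − 1 − 1 = 4.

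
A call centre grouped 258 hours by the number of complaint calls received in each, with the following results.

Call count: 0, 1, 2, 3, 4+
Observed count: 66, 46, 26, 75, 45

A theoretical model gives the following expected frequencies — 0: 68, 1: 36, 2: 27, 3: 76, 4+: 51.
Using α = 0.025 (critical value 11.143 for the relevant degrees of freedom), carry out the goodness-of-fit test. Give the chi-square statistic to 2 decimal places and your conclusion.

0: (66 − 68)²/68 = 4/68 = 0.059
1: (46 − 36)²/36 = 100/36 = 2.778
2: (26 − 27)²/27 = 1/27 = 0.037
3: (75 − 76)²/76 = 1/76 = 0.013
4+: (45 − 51)²/51 = 36/51 = 0.706
Sum = 3.59
df = 4. Since 3.59 < 11.143, we do not reject H₀.

3.59; do not reject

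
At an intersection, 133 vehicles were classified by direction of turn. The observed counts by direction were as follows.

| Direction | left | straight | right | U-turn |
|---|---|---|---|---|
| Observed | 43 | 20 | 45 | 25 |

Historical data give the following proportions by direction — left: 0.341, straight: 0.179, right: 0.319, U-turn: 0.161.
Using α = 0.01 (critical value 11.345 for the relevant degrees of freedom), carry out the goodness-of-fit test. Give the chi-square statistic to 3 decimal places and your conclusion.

1.488; do not reject

Expected counts E_i = n·p_i: 133×0.341 = 45.353, 133×0.179 = 23.807, 133×0.319 = 42.427, 133×0.161 = 21.413.
left: (43 − 45.353)²/45.353 = 5.536609/45.353 = 0.1221
straight: (20 − 23.807)²/23.807 = 14.493249/23.807 = 0.6088
right: (45 − 42.427)²/42.427 = 6.620329/42.427 = 0.1560
U-turn: (25 − 21.413)²/21.413 = 12.866569/21.413 = 0.6009
Sum = 1.488
df = 3. Since 1.488 < 11.345, we do not reject H₀.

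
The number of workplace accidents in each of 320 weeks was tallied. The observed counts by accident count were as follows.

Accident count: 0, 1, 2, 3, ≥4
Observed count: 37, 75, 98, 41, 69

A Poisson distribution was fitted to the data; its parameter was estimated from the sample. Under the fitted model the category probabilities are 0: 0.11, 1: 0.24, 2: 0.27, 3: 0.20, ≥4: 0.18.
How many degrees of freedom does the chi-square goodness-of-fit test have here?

3

There are k = 5 categories and 1 parameter estimated from the data, so df = 5 − 1 − 1 = 3.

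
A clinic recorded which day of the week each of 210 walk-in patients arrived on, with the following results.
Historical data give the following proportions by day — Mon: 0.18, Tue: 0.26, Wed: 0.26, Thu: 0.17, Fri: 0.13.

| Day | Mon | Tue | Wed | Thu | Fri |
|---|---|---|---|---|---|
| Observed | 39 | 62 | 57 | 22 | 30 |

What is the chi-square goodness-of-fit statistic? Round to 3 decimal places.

Expected counts E_i = n·p_i: 210×0.18 = 37.8, 210×0.26 = 54.6, 210×0.26 = 54.6, 210×0.17 = 35.7, 210×0.13 = 27.3.
cat         O        E   (O−E)²/E
Mon        39     37.8     0.0381
Tue        62     54.6     1.0029
Wed        57     54.6     0.1055
Thu        22     35.7     5.2574
Fri        30     27.3     0.2670
Sum = 6.671

6.671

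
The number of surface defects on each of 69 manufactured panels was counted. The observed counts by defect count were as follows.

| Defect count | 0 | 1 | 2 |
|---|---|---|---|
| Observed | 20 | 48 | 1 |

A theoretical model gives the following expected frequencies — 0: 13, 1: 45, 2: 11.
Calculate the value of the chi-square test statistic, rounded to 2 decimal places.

13.06

χ² = (20−13)²/13 + (48−45)²/45 + (1−11)²/11
   = 3.769 + 0.200 + 9.091
Sum = 13.06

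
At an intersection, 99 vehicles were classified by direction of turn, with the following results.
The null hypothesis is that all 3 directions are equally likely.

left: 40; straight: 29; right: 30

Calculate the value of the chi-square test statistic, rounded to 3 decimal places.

Expected count for each of the 3 categories: 99/3 = 33.
cat           O        E   (O−E)²/E
left         40       33     1.4848
straight     29       33     0.4848
right        30       33     0.2727
Sum = 2.242

2.242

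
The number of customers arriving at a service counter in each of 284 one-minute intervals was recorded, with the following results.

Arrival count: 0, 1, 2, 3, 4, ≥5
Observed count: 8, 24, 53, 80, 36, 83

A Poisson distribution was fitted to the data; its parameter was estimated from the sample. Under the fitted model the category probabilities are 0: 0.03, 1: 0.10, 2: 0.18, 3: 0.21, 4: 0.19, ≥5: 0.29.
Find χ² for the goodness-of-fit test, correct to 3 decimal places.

Expected counts E_i = n·p_i: 284×0.03 = 8.52, 284×0.10 = 28.4, 284×0.18 = 51.12, 284×0.21 = 59.64, 284×0.19 = 53.96, 284×0.29 = 82.36.
χ² = (8−8.52)²/8.52 + (24−28.4)²/28.4 + (53−51.12)²/51.12 + (80−59.64)²/59.64 + (36−53.96)²/53.96 + (83−82.36)²/82.36
   = 0.0317 + 0.6817 + 0.0691 + 6.9505 + 5.9778 + 0.0050
Sum = 13.716

13.716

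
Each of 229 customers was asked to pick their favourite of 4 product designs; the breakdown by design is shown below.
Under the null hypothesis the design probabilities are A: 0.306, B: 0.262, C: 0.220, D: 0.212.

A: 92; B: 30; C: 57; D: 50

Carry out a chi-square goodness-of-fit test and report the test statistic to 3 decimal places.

Expected counts E_i = n·p_i: 229×0.306 = 70.074, 229×0.262 = 59.998, 229×0.220 = 50.38, 229×0.212 = 48.548.
A: (92 − 70.074)²/70.074 = 480.749476/70.074 = 6.8606
B: (30 − 59.998)²/59.998 = 899.880004/59.998 = 14.9985
C: (57 − 50.38)²/50.38 = 43.8244/50.38 = 0.8699
D: (50 − 48.548)²/48.548 = 2.108304/48.548 = 0.0434
Sum = 22.772

22.772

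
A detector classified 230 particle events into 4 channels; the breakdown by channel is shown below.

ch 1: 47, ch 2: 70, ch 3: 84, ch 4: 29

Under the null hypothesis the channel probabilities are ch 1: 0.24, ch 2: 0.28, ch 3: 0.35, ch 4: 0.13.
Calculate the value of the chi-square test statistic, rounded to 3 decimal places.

Expected counts E_i = n·p_i: 230×0.24 = 55.2, 230×0.28 = 64.4, 230×0.35 = 80.5, 230×0.13 = 29.9.
cat         O        E   (O−E)²/E
ch 1       47     55.2     1.2181
ch 2       70     64.4     0.4870
ch 3       84     80.5     0.1522
ch 4       29     29.9     0.0271
Sum = 1.884

1.884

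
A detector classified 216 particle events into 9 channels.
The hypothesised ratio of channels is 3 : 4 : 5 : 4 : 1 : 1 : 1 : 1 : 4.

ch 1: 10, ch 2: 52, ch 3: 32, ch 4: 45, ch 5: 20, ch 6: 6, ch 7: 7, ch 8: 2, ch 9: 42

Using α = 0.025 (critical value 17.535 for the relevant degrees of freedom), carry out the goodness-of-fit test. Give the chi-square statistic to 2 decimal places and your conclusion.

45.15; reject

Ratio total = 24. Expected counts: 216×3/24 = 27, 216×4/24 = 36, 216×5/24 = 45, 216×4/24 = 36, 216×1/24 = 9, 216×1/24 = 9, 216×1/24 = 9, 216×1/24 = 9, 216×4/24 = 36.
ch 1: (10 − 27)²/27 = 289/27 = 10.704
ch 2: (52 − 36)²/36 = 256/36 = 7.111
ch 3: (32 − 45)²/45 = 169/45 = 3.756
ch 4: (45 − 36)²/36 = 81/36 = 2.250
ch 5: (20 − 9)²/9 = 121/9 = 13.444
ch 6: (6 − 9)²/9 = 9/9 = 1.000
ch 7: (7 − 9)²/9 = 4/9 = 0.444
ch 8: (2 − 9)²/9 = 49/9 = 5.444
ch 9: (42 − 36)²/36 = 36/36 = 1.000
Sum = 45.15
df = 8. Since 45.15 > 17.535, we reject H₀.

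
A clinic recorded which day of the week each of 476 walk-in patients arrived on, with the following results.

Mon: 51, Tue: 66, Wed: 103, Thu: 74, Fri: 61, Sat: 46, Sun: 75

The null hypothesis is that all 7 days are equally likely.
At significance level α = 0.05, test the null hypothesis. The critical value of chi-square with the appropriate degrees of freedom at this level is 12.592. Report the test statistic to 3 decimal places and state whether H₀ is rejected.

31.412; reject

Expected count for each of the 7 categories: 476/7 = 68.
cat         O        E   (O−E)²/E
Mon        51       68     4.2500
Tue        66       68     0.0588
Wed       103       68    18.0147
Thu        74       68     0.5294
Fri        61       68     0.7206
Sat        46       68     7.1176
Sun        75       68     0.7206
Sum = 31.412
df = 6. Since 31.412 > 12.592, we reject H₀.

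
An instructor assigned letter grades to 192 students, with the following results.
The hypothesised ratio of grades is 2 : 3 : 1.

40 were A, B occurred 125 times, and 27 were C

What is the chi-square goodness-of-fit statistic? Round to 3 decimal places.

Ratio total = 6. Expected counts: 192×2/6 = 64, 192×3/6 = 96, 192×1/6 = 32.
A: (40 − 64)²/64 = 576/64 = 9.0000
B: (125 − 96)²/96 = 841/96 = 8.7604
C: (27 − 32)²/32 = 25/32 = 0.7813
Sum = 18.542

18.542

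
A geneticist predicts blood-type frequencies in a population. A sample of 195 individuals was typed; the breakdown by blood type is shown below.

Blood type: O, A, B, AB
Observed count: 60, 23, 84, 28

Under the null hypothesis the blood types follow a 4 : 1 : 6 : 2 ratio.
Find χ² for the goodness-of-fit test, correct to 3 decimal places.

Ratio total = 13. Expected counts: 195×4/13 = 60, 195×1/13 = 15, 195×6/13 = 90, 195×2/13 = 30.
O: (60 − 60)²/60 = 0/60 = 0.0000
A: (23 − 15)²/15 = 64/15 = 4.2667
B: (84 − 90)²/90 = 36/90 = 0.4000
AB: (28 − 30)²/30 = 4/30 = 0.1333
Sum = 4.800

4.800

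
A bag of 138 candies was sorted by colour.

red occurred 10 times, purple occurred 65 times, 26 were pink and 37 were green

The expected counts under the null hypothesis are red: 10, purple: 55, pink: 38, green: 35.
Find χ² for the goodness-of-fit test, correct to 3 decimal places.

5.722

χ² = (10−10)²/10 + (65−55)²/55 + (26−38)²/38 + (37−35)²/35
   = 0.0000 + 1.8182 + 3.7895 + 0.1143
Sum = 5.722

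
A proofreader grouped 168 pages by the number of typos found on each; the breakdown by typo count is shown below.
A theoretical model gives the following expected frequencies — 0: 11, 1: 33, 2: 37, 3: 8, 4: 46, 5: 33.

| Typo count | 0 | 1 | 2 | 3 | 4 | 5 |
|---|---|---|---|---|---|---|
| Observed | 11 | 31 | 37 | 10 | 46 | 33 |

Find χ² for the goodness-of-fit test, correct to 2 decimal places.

0.62

cat         O        E   (O−E)²/E
0          11       11      0.000
1          31       33      0.121
2          37       37      0.000
3          10        8      0.500
4          46       46      0.000
5          33       33      0.000
Sum = 0.62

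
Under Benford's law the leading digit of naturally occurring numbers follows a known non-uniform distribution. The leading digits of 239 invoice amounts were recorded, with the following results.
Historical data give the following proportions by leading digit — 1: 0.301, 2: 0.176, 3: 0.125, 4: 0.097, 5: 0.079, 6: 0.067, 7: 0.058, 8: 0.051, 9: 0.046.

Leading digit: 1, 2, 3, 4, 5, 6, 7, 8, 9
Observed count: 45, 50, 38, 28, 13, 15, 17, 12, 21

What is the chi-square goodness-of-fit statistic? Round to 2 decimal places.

Expected counts E_i = n·p_i: 239×0.301 = 71.939, 239×0.176 = 42.064, 239×0.125 = 29.875, 239×0.097 = 23.183, 239×0.079 = 18.881, 239×0.067 = 16.013, 239×0.058 = 13.862, 239×0.051 = 12.189, 239×0.046 = 10.994.
1: (45 − 71.939)²/71.939 = 725.709721/71.939 = 10.088
2: (50 − 42.064)²/42.064 = 62.980096/42.064 = 1.497
3: (38 − 29.875)²/29.875 = 66.015625/29.875 = 2.210
4: (28 − 23.183)²/23.183 = 23.203489/23.183 = 1.001
5: (13 − 18.881)²/18.881 = 34.586161/18.881 = 1.832
6: (15 − 16.013)²/16.013 = 1.026169/16.013 = 0.064
7: (17 − 13.862)²/13.862 = 9.847044/13.862 = 0.710
8: (12 − 12.189)²/12.189 = 0.035721/12.189 = 0.003
9: (21 − 10.994)²/10.994 = 100.120036/10.994 = 9.107
Sum = 26.51

26.51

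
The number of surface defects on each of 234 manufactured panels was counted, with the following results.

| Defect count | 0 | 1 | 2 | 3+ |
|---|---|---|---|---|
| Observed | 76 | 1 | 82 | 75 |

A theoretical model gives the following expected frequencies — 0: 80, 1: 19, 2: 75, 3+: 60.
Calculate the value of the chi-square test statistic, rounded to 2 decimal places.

21.66

0: (76 − 80)²/80 = 16/80 = 0.200
1: (1 − 19)²/19 = 324/19 = 17.053
2: (82 − 75)²/75 = 49/75 = 0.653
3+: (75 − 60)²/60 = 225/60 = 3.750
Sum = 21.66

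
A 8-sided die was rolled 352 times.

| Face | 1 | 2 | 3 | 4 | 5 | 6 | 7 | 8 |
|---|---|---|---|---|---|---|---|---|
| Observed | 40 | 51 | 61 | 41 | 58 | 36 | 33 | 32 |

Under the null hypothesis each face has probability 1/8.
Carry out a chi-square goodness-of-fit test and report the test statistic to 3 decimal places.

20.182

Expected count for each of the 8 categories: 352/8 = 44.
1: (40 − 44)²/44 = 16/44 = 0.3636
2: (51 − 44)²/44 = 49/44 = 1.1136
3: (61 − 44)²/44 = 289/44 = 6.5682
4: (41 − 44)²/44 = 9/44 = 0.2045
5: (58 − 44)²/44 = 196/44 = 4.4545
6: (36 − 44)²/44 = 64/44 = 1.4545
7: (33 − 44)²/44 = 121/44 = 2.7500
8: (32 − 44)²/44 = 144/44 = 3.2727
Sum = 20.182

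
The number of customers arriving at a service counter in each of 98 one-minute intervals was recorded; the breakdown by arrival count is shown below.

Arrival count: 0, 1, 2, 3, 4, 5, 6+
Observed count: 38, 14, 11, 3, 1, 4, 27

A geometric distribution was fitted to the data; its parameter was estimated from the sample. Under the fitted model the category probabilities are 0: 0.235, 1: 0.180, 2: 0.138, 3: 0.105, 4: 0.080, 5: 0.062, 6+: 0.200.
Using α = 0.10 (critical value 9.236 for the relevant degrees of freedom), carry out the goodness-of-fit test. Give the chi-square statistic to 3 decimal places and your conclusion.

Expected counts E_i = n·p_i: 98×0.235 = 23.03, 98×0.180 = 17.64, 98×0.138 = 13.524, 98×0.105 = 10.29, 98×0.080 = 7.84, 98×0.062 = 6.076, 98×0.200 = 19.6.
cat         O        E   (O−E)²/E
0          38    23.03     9.7308
1          14    17.64     0.7511
2          11   13.524     0.4711
3           3    10.29     5.1646
4           1     7.84     5.9676
5           4    6.076     0.7093
6+         27     19.6     2.7939
Sum = 25.588
df = 5. Since 25.588 > 9.236, we reject H₀.

25.588; reject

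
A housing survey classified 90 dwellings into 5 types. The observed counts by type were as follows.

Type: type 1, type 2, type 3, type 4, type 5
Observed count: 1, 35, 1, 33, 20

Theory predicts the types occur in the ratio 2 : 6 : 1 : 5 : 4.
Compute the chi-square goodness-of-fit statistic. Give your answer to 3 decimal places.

Ratio total = 18. Expected counts: 90×2/18 = 10, 90×6/18 = 30, 90×1/18 = 5, 90×5/18 = 25, 90×4/18 = 20.
χ² = (1−10)²/10 + (35−30)²/30 + (1−5)²/5 + (33−25)²/25 + (20−20)²/20
   = 8.1000 + 0.8333 + 3.2000 + 2.5600 + 0.0000
Sum = 14.693

14.693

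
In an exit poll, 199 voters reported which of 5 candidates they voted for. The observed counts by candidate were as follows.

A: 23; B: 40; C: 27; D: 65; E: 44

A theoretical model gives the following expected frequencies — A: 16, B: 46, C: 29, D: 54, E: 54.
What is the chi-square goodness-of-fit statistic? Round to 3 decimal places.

8.076

cat         O        E   (O−E)²/E
A          23       16     3.0625
B          40       46     0.7826
C          27       29     0.1379
D          65       54     2.2407
E          44       54     1.8519
Sum = 8.076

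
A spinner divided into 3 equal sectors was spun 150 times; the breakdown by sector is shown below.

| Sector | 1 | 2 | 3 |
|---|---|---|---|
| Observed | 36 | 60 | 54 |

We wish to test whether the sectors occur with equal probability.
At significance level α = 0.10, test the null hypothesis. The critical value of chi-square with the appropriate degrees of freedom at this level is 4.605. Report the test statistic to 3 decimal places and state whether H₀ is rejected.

6.240; reject

Expected count for each of the 3 categories: 150/3 = 50.
1: (36 − 50)²/50 = 196/50 = 3.9200
2: (60 − 50)²/50 = 100/50 = 2.0000
3: (54 − 50)²/50 = 16/50 = 0.3200
Sum = 6.240
df = 2. Since 6.240 > 4.605, we reject H₀.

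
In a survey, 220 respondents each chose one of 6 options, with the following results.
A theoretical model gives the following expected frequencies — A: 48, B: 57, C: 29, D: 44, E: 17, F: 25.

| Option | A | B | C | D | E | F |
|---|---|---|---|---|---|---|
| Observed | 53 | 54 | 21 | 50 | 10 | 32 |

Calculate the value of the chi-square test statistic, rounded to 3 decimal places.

A: (53 − 48)²/48 = 25/48 = 0.5208
B: (54 − 57)²/57 = 9/57 = 0.1579
C: (21 − 29)²/29 = 64/29 = 2.2069
D: (50 − 44)²/44 = 36/44 = 0.8182
E: (10 − 17)²/17 = 49/17 = 2.8824
F: (32 − 25)²/25 = 49/25 = 1.9600
Sum = 8.546

8.546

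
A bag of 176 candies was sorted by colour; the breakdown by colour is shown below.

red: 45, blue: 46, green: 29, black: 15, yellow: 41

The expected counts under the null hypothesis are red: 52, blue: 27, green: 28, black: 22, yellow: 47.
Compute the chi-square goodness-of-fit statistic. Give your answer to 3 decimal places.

17.342

cat         O        E   (O−E)²/E
red        45       52     0.9423
blue       46       27    13.3704
green      29       28     0.0357
black      15       22     2.2273
yellow     41       47     0.7660
Sum = 17.342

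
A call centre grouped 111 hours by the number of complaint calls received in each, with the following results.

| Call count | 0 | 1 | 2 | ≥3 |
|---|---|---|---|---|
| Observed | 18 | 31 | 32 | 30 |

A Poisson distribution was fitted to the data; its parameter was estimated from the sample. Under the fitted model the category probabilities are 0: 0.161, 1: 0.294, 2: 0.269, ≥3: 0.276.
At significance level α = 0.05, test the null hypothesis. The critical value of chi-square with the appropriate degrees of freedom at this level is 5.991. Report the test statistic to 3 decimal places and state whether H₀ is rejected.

0.249; do not reject

Expected counts E_i = n·p_i: 111×0.161 = 17.871, 111×0.294 = 32.634, 111×0.269 = 29.859, 111×0.276 = 30.636.
χ² = (18−17.871)²/17.871 + (31−32.634)²/32.634 + (32−29.859)²/29.859 + (30−30.636)²/30.636
   = 0.0009 + 0.0818 + 0.1535 + 0.0132
Sum = 0.249
df = 2. Since 0.249 < 5.991, we do not reject H₀.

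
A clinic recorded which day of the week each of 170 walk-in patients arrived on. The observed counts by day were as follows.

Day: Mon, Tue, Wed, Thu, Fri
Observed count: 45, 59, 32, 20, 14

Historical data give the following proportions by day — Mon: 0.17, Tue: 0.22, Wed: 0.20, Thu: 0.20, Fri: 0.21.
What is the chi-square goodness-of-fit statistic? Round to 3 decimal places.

Expected counts E_i = n·p_i: 170×0.17 = 28.9, 170×0.22 = 37.4, 170×0.20 = 34, 170×0.20 = 34, 170×0.21 = 35.7.
χ² = (45−28.9)²/28.9 + (59−37.4)²/37.4 + (32−34)²/34 + (20−34)²/34 + (14−35.7)²/35.7
   = 8.9692 + 12.4749 + 0.1176 + 5.7647 + 13.1902
Sum = 40.517

40.517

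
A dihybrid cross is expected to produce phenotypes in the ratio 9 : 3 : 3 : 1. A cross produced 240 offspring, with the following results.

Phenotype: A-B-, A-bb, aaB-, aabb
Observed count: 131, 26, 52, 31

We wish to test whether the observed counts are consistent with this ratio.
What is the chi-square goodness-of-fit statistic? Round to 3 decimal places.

Ratio total = 16. Expected counts: 240×9/16 = 135, 240×3/16 = 45, 240×3/16 = 45, 240×1/16 = 15.
χ² = (131−135)²/135 + (26−45)²/45 + (52−45)²/45 + (31−15)²/15
   = 0.1185 + 8.0222 + 1.0889 + 17.0667
Sum = 26.296

26.296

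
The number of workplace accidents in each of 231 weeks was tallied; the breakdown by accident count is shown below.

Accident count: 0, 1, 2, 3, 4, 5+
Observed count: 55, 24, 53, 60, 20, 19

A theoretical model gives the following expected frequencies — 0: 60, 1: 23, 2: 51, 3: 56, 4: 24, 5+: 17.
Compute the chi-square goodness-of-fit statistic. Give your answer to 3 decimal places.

0: (55 − 60)²/60 = 25/60 = 0.4167
1: (24 − 23)²/23 = 1/23 = 0.0435
2: (53 − 51)²/51 = 4/51 = 0.0784
3: (60 − 56)²/56 = 16/56 = 0.2857
4: (20 − 24)²/24 = 16/24 = 0.6667
5+: (19 − 17)²/17 = 4/17 = 0.2353
Sum = 1.726

1.726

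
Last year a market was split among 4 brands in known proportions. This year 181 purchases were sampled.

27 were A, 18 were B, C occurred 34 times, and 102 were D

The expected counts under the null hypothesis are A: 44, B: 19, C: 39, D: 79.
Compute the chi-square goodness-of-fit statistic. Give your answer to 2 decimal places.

χ² = (27−44)²/44 + (18−19)²/19 + (34−39)²/39 + (102−79)²/79
   = 6.568 + 0.053 + 0.641 + 6.696
Sum = 13.96

13.96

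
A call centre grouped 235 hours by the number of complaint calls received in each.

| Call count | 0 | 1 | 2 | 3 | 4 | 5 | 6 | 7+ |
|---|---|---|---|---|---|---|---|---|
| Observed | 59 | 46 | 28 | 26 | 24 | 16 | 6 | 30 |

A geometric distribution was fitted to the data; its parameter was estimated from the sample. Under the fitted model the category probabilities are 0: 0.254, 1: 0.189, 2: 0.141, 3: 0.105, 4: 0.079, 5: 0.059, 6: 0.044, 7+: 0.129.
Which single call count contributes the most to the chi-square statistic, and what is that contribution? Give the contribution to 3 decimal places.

6, 1.822

Expected counts E_i = n·p_i: 235×0.254 = 59.69, 235×0.189 = 44.415, 235×0.141 = 33.135, 235×0.105 = 24.675, 235×0.079 = 18.565, 235×0.059 = 13.865, 235×0.044 = 10.34, 235×0.129 = 30.315.
0: (59 − 59.69)²/59.69 = 0.4761/59.69 = 0.0080
1: (46 − 44.415)²/44.415 = 2.512225/44.415 = 0.0566
2: (28 − 33.135)²/33.135 = 26.368225/33.135 = 0.7958
3: (26 − 24.675)²/24.675 = 1.755625/24.675 = 0.0711
4: (24 − 18.565)²/18.565 = 29.539225/18.565 = 1.5911
5: (16 − 13.865)²/13.865 = 4.558225/13.865 = 0.3288
6: (6 − 10.34)²/10.34 = 18.8356/10.34 = 1.8216
7+: (30 − 30.315)²/30.315 = 0.099225/30.315 = 0.0033
The largest term is for 6: 1.822.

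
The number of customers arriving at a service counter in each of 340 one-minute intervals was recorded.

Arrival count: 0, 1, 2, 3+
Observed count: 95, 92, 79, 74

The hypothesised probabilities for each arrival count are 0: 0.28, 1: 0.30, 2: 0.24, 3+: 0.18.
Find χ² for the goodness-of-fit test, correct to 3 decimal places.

Expected counts E_i = n·p_i: 340×0.28 = 95.2, 340×0.30 = 102, 340×0.24 = 81.6, 340×0.18 = 61.2.
0: (95 − 95.2)²/95.2 = 0.04/95.2 = 0.0004
1: (92 − 102)²/102 = 100/102 = 0.9804
2: (79 − 81.6)²/81.6 = 6.76/81.6 = 0.0828
3+: (74 − 61.2)²/61.2 = 163.84/61.2 = 2.6771
Sum = 3.741

3.741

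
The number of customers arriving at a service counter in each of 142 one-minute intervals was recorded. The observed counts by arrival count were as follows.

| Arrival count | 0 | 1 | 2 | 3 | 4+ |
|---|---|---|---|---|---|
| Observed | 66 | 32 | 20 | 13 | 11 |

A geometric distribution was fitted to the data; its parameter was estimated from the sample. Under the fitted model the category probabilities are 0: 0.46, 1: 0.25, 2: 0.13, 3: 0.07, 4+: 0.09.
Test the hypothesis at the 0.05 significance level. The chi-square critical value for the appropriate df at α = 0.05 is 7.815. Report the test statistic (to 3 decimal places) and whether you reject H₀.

1.671; do not reject

Expected counts E_i = n·p_i: 142×0.46 = 65.32, 142×0.25 = 35.5, 142×0.13 = 18.46, 142×0.07 = 9.94, 142×0.09 = 12.78.
cat         O        E   (O−E)²/E
0          66    65.32     0.0071
1          32     35.5     0.3451
2          20    18.46     0.1285
3          13     9.94     0.9420
4+         11    12.78     0.2479
Sum = 1.671
df = 3. Since 1.671 < 7.815, we do not reject H₀.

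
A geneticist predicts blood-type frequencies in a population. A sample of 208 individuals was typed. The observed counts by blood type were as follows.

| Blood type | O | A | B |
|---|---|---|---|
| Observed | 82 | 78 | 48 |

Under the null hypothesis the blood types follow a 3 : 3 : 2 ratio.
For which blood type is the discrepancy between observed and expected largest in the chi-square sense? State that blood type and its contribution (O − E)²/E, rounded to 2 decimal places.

B, 0.31

Ratio total = 8. Expected counts: 208×3/8 = 78, 208×3/8 = 78, 208×2/8 = 52.
O: (82 − 78)²/78 = 16/78 = 0.205
A: (78 − 78)²/78 = 0/78 = 0.000
B: (48 − 52)²/52 = 16/52 = 0.308
The largest term is for B: 0.31.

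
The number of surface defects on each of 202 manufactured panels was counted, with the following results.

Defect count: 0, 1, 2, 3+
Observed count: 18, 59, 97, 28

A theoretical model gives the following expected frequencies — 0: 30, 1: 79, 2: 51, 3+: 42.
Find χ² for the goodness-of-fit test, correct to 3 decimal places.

56.020

0: (18 − 30)²/30 = 144/30 = 4.8000
1: (59 − 79)²/79 = 400/79 = 5.0633
2: (97 − 51)²/51 = 2116/51 = 41.4902
3+: (28 − 42)²/42 = 196/42 = 4.6667
Sum = 56.020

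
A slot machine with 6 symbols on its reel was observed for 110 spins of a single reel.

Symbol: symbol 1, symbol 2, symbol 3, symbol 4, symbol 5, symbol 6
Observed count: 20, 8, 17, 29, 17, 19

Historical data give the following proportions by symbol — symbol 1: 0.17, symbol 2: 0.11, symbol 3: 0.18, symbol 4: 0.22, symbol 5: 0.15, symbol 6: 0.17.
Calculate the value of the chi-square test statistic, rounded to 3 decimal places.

Expected counts E_i = n·p_i: 110×0.17 = 18.7, 110×0.11 = 12.1, 110×0.18 = 19.8, 110×0.22 = 24.2, 110×0.15 = 16.5, 110×0.17 = 18.7.
cat           O        E   (O−E)²/E
symbol 1     20     18.7     0.0904
symbol 2      8     12.1     1.3893
symbol 3     17     19.8     0.3960
symbol 4     29     24.2     0.9521
symbol 5     17     16.5     0.0152
symbol 6     19     18.7     0.0048
Sum = 2.848

2.848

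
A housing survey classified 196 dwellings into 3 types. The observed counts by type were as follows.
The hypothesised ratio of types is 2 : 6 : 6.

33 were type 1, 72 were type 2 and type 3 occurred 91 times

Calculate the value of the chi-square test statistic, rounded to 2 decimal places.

3.19

Ratio total = 14. Expected counts: 196×2/14 = 28, 196×6/14 = 84, 196×6/14 = 84.
χ² = (33−28)²/28 + (72−84)²/84 + (91−84)²/84
   = 0.893 + 1.714 + 0.583
Sum = 3.19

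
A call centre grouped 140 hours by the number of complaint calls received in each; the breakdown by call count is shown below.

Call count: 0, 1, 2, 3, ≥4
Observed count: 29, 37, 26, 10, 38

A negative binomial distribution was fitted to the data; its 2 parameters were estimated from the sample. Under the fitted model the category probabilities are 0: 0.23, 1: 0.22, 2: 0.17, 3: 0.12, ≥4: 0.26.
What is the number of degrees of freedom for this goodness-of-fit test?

There are k = 5 categories and 2 parameters estimated from the data, so df = 5 − 1 − 2 = 2.

2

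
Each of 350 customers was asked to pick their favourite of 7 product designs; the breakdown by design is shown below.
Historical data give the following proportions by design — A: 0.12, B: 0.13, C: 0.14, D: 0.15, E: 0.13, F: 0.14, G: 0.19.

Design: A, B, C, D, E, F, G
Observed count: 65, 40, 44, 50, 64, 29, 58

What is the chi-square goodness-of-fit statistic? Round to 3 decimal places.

Expected counts E_i = n·p_i: 350×0.12 = 42, 350×0.13 = 45.5, 350×0.14 = 49, 350×0.15 = 52.5, 350×0.13 = 45.5, 350×0.14 = 49, 350×0.19 = 66.5.
χ² = (65−42)²/42 + (40−45.5)²/45.5 + (44−49)²/49 + (50−52.5)²/52.5 + (64−45.5)²/45.5 + (29−49)²/49 + (58−66.5)²/66.5
   = 12.5952 + 0.6648 + 0.5102 + 0.1190 + 7.5220 + 8.1633 + 1.0865
Sum = 30.661

30.661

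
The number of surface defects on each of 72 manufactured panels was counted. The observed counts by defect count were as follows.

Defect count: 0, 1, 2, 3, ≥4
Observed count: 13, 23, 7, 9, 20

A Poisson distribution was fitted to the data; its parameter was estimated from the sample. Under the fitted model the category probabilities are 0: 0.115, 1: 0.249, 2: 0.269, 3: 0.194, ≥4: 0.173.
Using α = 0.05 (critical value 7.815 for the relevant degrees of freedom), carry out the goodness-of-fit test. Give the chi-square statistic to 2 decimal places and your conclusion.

18.36; reject

Expected counts E_i = n·p_i: 72×0.115 = 8.28, 72×0.249 = 17.928, 72×0.269 = 19.368, 72×0.194 = 13.968, 72×0.173 = 12.456.
cat         O        E   (O−E)²/E
0          13     8.28      2.691
1          23   17.928      1.435
2           7   19.368      7.898
3           9   13.968      1.767
≥4         20   12.456      4.569
Sum = 18.36
df = 3. Since 18.36 > 7.815, we reject H₀.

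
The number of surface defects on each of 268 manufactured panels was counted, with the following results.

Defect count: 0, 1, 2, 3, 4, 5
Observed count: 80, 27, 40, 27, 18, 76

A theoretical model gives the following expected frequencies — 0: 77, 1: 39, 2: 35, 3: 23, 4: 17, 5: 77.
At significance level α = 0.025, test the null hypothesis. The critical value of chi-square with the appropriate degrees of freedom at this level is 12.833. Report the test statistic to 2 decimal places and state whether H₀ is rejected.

cat         O        E   (O−E)²/E
0          80       77      0.117
1          27       39      3.692
2          40       35      0.714
3          27       23      0.696
4          18       17      0.059
5          76       77      0.013
Sum = 5.29
df = 5. Since 5.29 < 12.833, we do not reject H₀.

5.29; do not reject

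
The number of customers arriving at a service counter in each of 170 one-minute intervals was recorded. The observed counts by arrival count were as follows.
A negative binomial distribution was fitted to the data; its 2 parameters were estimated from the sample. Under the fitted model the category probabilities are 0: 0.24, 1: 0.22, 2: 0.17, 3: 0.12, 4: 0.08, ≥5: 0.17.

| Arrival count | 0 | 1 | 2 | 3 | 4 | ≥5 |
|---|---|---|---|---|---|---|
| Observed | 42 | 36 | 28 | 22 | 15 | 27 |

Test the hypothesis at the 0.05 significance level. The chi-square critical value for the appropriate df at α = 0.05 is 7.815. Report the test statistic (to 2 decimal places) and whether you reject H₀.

0.51; do not reject

Expected counts E_i = n·p_i: 170×0.24 = 40.8, 170×0.22 = 37.4, 170×0.17 = 28.9, 170×0.12 = 20.4, 170×0.08 = 13.6, 170×0.17 = 28.9.
cat         O        E   (O−E)²/E
0          42     40.8      0.035
1          36     37.4      0.052
2          28     28.9      0.028
3          22     20.4      0.125
4          15     13.6      0.144
≥5         27     28.9      0.125
Sum = 0.51
df = 3. Since 0.51 < 7.815, we do not reject H₀.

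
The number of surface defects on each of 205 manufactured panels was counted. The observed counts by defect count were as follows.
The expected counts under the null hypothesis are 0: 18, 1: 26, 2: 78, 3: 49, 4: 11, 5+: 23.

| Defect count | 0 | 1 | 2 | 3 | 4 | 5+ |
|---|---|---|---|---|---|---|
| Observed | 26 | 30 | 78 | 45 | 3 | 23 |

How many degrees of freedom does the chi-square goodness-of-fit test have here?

5

There are k = 6 categories and no parameters were estimated from the data, so df = 6 − 1 = 5.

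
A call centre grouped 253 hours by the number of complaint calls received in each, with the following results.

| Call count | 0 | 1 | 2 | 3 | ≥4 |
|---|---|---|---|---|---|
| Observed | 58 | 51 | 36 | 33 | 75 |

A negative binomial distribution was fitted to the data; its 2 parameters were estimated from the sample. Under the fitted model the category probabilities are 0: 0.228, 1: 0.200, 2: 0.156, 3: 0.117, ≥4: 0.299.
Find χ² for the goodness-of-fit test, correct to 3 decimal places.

0.705

Expected counts E_i = n·p_i: 253×0.228 = 57.684, 253×0.200 = 50.6, 253×0.156 = 39.468, 253×0.117 = 29.601, 253×0.299 = 75.647.
χ² = (58−57.684)²/57.684 + (51−50.6)²/50.6 + (36−39.468)²/39.468 + (33−29.601)²/29.601 + (75−75.647)²/75.647
   = 0.0017 + 0.0032 + 0.3047 + 0.3903 + 0.0055
Sum = 0.705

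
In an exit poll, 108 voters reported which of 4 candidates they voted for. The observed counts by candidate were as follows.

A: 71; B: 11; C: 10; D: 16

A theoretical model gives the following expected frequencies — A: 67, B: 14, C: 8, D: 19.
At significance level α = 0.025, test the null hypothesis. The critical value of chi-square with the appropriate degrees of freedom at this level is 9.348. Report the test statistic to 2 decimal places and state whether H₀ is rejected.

A: (71 − 67)²/67 = 16/67 = 0.239
B: (11 − 14)²/14 = 9/14 = 0.643
C: (10 − 8)²/8 = 4/8 = 0.500
D: (16 − 19)²/19 = 9/19 = 0.474
Sum = 1.86
df = 3. Since 1.86 < 9.348, we do not reject H₀.

1.86; do not reject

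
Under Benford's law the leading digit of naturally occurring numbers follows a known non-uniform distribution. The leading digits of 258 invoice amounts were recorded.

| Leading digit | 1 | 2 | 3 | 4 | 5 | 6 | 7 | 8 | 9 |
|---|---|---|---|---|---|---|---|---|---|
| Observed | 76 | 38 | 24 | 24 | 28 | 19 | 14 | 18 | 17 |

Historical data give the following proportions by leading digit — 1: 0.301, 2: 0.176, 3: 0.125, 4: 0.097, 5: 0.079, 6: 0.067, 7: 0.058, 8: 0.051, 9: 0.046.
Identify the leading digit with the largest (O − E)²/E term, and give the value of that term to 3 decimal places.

Expected counts E_i = n·p_i: 258×0.301 = 77.658, 258×0.176 = 45.408, 258×0.125 = 32.25, 258×0.097 = 25.026, 258×0.079 = 20.382, 258×0.067 = 17.286, 258×0.058 = 14.964, 258×0.051 = 13.158, 258×0.046 = 11.868.
χ² = (76−77.658)²/77.658 + (38−45.408)²/45.408 + (24−32.25)²/32.25 + (24−25.026)²/25.026 + (28−20.382)²/20.382 + (19−17.286)²/17.286 + (14−14.964)²/14.964 + (18−13.158)²/13.158 + (17−11.868)²/11.868
   = 0.0354 + 1.2086 + 2.1105 + 0.0421 + 2.8473 + 0.1700 + 0.0621 + 1.7818 + 2.2192
The largest term is for 5: 2.847.

5, 2.847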